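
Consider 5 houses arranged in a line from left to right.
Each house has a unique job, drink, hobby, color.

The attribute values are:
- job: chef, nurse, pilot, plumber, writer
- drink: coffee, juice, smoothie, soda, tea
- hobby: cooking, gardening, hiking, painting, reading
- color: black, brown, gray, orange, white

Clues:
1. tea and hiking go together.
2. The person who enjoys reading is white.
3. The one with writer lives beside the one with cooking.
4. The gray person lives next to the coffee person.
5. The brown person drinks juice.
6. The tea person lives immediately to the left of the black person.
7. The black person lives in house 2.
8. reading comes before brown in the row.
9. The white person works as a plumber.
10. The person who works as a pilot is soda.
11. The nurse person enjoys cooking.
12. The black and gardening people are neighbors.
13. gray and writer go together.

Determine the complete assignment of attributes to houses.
Solution:

House | Job | Drink | Hobby | Color
-----------------------------------
  1   | writer | tea | hiking | gray
  2   | nurse | coffee | cooking | black
  3   | pilot | soda | gardening | orange
  4   | plumber | smoothie | reading | white
  5   | chef | juice | painting | brown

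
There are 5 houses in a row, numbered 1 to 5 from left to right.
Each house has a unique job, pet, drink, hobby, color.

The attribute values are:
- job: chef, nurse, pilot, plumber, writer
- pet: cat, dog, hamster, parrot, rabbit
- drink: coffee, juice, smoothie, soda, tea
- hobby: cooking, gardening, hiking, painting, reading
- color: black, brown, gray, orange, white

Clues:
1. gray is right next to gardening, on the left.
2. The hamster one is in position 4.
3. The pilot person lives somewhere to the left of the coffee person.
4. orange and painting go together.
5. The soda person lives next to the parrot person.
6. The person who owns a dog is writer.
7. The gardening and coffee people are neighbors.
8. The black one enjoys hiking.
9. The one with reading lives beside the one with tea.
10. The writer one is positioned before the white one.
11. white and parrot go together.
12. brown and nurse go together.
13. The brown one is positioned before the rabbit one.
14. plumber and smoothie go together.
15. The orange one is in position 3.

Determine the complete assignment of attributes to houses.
Solution:

House | Job | Pet | Drink | Hobby | Color
-----------------------------------------
  1   | writer | dog | soda | reading | gray
  2   | pilot | parrot | tea | gardening | white
  3   | chef | cat | coffee | painting | orange
  4   | nurse | hamster | juice | cooking | brown
  5   | plumber | rabbit | smoothie | hiking | black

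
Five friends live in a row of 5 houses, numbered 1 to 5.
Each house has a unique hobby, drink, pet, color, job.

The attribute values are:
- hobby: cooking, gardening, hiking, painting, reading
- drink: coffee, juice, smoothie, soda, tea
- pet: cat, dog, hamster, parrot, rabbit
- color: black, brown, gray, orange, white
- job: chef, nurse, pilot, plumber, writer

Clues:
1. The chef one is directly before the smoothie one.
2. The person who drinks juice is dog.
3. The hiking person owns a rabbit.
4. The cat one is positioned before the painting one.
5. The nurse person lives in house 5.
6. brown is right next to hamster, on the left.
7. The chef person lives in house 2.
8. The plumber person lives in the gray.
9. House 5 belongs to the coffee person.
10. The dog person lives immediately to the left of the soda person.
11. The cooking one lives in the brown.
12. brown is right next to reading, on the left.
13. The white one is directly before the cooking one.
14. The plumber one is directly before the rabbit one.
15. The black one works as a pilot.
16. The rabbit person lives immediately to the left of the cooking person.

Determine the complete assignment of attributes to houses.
Solution:

House | Hobby | Drink | Pet | Color | Job
-----------------------------------------
  1   | gardening | juice | dog | gray | plumber
  2   | hiking | soda | rabbit | white | chef
  3   | cooking | smoothie | cat | brown | writer
  4   | reading | tea | hamster | black | pilot
  5   | painting | coffee | parrot | orange | nurse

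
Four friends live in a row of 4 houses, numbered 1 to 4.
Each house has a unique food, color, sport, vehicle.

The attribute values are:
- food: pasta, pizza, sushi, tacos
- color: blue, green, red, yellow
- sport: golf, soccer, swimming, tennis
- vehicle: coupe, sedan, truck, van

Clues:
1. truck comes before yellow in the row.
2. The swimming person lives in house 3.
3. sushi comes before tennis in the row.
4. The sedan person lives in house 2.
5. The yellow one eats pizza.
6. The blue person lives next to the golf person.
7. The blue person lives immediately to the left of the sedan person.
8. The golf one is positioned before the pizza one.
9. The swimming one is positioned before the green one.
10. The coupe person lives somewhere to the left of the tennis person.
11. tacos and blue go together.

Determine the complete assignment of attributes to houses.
Solution:

House | Food | Color | Sport | Vehicle
--------------------------------------
  1   | tacos | blue | soccer | truck
  2   | sushi | red | golf | sedan
  3   | pizza | yellow | swimming | coupe
  4   | pasta | green | tennis | van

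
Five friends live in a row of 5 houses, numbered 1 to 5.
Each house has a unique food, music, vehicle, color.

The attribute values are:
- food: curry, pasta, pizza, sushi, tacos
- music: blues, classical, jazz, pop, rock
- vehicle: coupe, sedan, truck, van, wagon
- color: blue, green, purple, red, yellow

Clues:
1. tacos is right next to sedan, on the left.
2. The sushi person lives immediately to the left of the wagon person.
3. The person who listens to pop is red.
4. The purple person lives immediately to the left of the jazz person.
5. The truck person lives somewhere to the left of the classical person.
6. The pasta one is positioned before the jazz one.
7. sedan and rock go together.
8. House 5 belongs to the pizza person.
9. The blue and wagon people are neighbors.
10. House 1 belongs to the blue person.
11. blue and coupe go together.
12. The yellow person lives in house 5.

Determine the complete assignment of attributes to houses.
Solution:

House | Food | Music | Vehicle | Color
--------------------------------------
  1   | sushi | blues | coupe | blue
  2   | tacos | pop | wagon | red
  3   | pasta | rock | sedan | purple
  4   | curry | jazz | truck | green
  5   | pizza | classical | van | yellow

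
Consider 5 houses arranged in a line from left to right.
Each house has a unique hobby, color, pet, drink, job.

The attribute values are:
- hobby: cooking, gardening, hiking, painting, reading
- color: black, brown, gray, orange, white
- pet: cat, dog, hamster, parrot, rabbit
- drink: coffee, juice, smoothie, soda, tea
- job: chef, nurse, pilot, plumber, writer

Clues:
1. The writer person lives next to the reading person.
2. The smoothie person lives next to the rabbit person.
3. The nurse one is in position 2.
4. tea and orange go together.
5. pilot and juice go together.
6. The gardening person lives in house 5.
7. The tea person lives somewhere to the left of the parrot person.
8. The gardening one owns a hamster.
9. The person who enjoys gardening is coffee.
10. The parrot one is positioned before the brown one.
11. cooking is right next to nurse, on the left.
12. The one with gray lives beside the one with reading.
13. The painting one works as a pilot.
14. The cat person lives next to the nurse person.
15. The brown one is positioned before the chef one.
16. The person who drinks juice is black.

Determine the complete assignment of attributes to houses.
Solution:

House | Hobby | Color | Pet | Drink | Job
-----------------------------------------
  1   | cooking | gray | cat | smoothie | writer
  2   | reading | orange | rabbit | tea | nurse
  3   | painting | black | parrot | juice | pilot
  4   | hiking | brown | dog | soda | plumber
  5   | gardening | white | hamster | coffee | chef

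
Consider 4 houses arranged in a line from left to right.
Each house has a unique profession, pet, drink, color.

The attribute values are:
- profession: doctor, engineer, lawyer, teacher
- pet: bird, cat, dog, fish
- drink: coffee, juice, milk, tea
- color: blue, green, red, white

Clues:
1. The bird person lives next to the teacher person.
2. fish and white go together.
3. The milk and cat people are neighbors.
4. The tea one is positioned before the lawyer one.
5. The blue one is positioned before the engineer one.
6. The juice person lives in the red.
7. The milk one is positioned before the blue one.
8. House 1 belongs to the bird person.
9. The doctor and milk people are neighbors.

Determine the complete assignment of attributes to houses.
Solution:

House | Profession | Pet | Drink | Color
----------------------------------------
  1   | doctor | bird | tea | green
  2   | teacher | fish | milk | white
  3   | lawyer | cat | coffee | blue
  4   | engineer | dog | juice | red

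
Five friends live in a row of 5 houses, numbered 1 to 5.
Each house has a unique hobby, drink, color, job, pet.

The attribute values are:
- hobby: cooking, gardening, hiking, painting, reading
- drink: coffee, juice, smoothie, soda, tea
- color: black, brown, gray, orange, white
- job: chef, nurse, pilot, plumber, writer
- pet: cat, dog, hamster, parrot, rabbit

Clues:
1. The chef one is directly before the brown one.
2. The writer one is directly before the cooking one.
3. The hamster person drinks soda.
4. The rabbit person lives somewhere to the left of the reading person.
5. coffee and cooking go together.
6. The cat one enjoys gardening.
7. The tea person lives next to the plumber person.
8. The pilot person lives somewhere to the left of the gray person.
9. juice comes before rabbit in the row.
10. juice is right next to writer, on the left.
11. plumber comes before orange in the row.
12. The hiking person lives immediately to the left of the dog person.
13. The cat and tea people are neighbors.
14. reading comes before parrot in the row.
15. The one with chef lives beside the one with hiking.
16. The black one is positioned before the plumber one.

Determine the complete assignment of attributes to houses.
Solution:

House | Hobby | Drink | Color | Job | Pet
-----------------------------------------
  1   | gardening | juice | black | chef | cat
  2   | hiking | tea | brown | writer | rabbit
  3   | cooking | coffee | white | plumber | dog
  4   | reading | soda | orange | pilot | hamster
  5   | painting | smoothie | gray | nurse | parrot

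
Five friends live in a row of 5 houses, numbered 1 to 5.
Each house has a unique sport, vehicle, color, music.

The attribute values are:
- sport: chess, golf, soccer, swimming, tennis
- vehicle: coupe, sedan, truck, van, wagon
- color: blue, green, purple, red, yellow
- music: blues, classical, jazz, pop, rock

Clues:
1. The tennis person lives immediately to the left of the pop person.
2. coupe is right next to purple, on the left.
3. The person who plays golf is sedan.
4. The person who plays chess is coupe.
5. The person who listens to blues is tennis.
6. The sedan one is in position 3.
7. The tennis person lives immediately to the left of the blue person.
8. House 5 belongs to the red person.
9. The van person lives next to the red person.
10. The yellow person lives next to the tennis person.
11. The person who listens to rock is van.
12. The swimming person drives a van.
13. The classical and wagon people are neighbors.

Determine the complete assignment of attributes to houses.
Solution:

House | Sport | Vehicle | Color | Music
---------------------------------------
  1   | chess | coupe | yellow | classical
  2   | tennis | wagon | purple | blues
  3   | golf | sedan | blue | pop
  4   | swimming | van | green | rock
  5   | soccer | truck | red | jazz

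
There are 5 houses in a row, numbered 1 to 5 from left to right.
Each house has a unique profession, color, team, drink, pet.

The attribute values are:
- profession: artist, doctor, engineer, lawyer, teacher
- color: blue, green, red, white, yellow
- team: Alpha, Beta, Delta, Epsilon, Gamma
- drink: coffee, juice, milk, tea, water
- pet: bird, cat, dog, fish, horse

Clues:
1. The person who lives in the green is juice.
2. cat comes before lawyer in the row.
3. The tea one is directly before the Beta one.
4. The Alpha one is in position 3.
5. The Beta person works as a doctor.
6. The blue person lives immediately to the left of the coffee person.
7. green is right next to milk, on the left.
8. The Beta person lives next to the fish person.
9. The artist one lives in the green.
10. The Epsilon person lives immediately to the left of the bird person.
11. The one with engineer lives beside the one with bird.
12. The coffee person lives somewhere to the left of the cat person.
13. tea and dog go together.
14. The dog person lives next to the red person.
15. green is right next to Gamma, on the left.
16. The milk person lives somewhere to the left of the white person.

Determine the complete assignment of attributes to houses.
Solution:

House | Profession | Color | Team | Drink | Pet
-----------------------------------------------
  1   | engineer | blue | Epsilon | tea | dog
  2   | doctor | red | Beta | coffee | bird
  3   | artist | green | Alpha | juice | fish
  4   | teacher | yellow | Gamma | milk | cat
  5   | lawyer | white | Delta | water | horse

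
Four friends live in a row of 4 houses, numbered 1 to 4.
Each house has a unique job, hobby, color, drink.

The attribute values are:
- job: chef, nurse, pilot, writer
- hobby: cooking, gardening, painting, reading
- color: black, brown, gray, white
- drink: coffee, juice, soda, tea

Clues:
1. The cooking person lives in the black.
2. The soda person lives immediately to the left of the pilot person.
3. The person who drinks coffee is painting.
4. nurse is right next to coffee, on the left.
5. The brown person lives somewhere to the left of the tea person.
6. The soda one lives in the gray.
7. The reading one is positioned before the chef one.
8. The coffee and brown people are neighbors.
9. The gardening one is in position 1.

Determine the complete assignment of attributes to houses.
Solution:

House | Job | Hobby | Color | Drink
-----------------------------------
  1   | nurse | gardening | gray | soda
  2   | pilot | painting | white | coffee
  3   | writer | reading | brown | juice
  4   | chef | cooking | black | tea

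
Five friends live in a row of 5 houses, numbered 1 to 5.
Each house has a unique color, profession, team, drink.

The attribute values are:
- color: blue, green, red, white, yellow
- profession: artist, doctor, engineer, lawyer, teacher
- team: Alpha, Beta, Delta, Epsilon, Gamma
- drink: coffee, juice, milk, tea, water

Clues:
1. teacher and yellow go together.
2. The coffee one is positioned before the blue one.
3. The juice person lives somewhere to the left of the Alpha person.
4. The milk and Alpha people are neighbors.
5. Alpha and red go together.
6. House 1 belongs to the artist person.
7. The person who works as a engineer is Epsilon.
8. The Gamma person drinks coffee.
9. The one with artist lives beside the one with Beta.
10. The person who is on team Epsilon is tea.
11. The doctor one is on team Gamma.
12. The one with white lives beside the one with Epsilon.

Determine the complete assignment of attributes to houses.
Solution:

House | Color | Profession | Team | Drink
-----------------------------------------
  1   | green | artist | Delta | juice
  2   | yellow | teacher | Beta | milk
  3   | red | lawyer | Alpha | water
  4   | white | doctor | Gamma | coffee
  5   | blue | engineer | Epsilon | tea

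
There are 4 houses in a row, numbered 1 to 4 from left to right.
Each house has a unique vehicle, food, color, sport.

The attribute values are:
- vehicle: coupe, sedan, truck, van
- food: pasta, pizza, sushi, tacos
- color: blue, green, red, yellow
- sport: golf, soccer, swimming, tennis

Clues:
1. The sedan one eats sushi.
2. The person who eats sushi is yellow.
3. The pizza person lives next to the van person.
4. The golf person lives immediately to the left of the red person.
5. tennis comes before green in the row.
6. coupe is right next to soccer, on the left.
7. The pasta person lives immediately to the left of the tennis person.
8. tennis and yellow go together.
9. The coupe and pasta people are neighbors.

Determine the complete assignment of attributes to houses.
Solution:

House | Vehicle | Food | Color | Sport
--------------------------------------
  1   | coupe | pizza | blue | golf
  2   | van | pasta | red | soccer
  3   | sedan | sushi | yellow | tennis
  4   | truck | tacos | green | swimming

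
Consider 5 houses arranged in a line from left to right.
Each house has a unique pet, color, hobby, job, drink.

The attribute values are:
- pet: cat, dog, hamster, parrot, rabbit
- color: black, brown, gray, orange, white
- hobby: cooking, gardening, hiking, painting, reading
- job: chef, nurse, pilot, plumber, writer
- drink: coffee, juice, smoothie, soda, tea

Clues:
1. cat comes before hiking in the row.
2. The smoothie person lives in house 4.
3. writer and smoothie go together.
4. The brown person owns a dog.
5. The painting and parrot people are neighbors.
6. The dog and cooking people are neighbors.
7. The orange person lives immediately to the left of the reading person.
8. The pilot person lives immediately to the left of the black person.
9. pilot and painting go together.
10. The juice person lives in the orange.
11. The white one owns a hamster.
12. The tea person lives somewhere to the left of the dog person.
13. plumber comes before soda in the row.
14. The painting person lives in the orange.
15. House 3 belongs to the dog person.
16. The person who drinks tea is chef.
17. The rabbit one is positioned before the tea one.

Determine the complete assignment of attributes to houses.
Solution:

House | Pet | Color | Hobby | Job | Drink
-----------------------------------------
  1   | rabbit | orange | painting | pilot | juice
  2   | parrot | black | reading | chef | tea
  3   | dog | brown | gardening | plumber | coffee
  4   | cat | gray | cooking | writer | smoothie
  5   | hamster | white | hiking | nurse | soda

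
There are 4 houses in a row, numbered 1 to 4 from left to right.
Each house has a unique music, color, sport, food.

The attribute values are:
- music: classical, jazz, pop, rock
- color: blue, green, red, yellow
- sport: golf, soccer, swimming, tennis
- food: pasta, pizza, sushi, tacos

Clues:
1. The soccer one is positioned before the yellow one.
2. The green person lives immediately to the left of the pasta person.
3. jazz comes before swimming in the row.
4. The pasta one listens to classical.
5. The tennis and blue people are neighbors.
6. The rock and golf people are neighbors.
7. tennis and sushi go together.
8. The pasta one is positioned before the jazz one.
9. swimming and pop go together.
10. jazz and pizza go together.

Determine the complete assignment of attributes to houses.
Solution:

House | Music | Color | Sport | Food
------------------------------------
  1   | rock | green | tennis | sushi
  2   | classical | blue | golf | pasta
  3   | jazz | red | soccer | pizza
  4   | pop | yellow | swimming | tacos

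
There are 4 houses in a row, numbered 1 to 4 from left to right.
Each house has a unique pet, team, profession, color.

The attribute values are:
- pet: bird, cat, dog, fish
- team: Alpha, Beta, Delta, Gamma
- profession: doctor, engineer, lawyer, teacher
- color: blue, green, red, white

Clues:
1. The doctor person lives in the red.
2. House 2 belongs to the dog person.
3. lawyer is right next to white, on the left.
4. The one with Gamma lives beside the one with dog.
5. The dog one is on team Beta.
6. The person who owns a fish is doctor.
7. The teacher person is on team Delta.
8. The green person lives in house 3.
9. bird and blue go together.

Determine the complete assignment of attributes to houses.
Solution:

House | Pet | Team | Profession | Color
---------------------------------------
  1   | bird | Gamma | lawyer | blue
  2   | dog | Beta | engineer | white
  3   | cat | Delta | teacher | green
  4   | fish | Alpha | doctor | red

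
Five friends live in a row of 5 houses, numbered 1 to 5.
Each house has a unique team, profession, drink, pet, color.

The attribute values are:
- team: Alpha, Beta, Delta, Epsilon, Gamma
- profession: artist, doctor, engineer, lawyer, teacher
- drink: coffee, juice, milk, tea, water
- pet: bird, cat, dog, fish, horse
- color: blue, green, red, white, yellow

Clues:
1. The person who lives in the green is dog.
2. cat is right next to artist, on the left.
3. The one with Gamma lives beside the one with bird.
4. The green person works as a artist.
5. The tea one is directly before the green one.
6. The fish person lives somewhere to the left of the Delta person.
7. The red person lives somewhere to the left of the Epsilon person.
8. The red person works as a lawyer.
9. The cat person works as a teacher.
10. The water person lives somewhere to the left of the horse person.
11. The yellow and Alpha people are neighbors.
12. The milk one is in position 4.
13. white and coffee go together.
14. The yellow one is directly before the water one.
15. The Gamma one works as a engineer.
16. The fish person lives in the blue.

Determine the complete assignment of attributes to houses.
Solution:

House | Team | Profession | Drink | Pet | Color
-----------------------------------------------
  1   | Beta | teacher | tea | cat | yellow
  2   | Alpha | artist | water | dog | green
  3   | Gamma | engineer | juice | fish | blue
  4   | Delta | lawyer | milk | bird | red
  5   | Epsilon | doctor | coffee | horse | white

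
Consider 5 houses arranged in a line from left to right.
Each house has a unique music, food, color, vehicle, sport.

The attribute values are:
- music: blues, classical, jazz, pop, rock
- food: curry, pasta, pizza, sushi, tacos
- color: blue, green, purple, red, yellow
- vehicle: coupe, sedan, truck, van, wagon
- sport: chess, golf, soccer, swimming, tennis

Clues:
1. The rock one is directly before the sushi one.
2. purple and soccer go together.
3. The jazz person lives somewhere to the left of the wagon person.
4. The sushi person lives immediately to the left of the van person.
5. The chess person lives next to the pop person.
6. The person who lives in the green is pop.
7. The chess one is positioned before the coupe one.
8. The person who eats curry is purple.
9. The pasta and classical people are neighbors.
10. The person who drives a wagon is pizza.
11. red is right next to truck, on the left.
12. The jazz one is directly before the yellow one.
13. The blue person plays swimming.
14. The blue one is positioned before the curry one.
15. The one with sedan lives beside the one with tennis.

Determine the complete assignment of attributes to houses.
Solution:

House | Music | Food | Color | Vehicle | Sport
----------------------------------------------
  1   | rock | tacos | red | sedan | chess
  2   | pop | sushi | green | truck | tennis
  3   | jazz | pasta | blue | van | swimming
  4   | classical | pizza | yellow | wagon | golf
  5   | blues | curry | purple | coupe | soccer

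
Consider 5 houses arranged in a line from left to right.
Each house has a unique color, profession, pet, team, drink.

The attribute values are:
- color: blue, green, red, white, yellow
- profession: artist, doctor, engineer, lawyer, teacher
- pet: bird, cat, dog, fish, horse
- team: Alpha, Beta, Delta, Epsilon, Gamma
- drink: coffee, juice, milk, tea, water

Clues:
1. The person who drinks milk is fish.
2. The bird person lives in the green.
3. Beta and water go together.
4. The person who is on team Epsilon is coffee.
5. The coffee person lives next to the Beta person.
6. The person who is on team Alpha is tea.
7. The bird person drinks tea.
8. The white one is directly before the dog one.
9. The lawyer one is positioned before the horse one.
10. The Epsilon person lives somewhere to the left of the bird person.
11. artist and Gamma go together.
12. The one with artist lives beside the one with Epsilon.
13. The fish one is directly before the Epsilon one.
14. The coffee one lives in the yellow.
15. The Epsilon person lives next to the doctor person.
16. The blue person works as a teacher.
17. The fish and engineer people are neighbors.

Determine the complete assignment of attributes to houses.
Solution:

House | Color | Profession | Pet | Team | Drink
-----------------------------------------------
  1   | white | artist | fish | Gamma | milk
  2   | yellow | engineer | dog | Epsilon | coffee
  3   | red | doctor | cat | Beta | water
  4   | green | lawyer | bird | Alpha | tea
  5   | blue | teacher | horse | Delta | juice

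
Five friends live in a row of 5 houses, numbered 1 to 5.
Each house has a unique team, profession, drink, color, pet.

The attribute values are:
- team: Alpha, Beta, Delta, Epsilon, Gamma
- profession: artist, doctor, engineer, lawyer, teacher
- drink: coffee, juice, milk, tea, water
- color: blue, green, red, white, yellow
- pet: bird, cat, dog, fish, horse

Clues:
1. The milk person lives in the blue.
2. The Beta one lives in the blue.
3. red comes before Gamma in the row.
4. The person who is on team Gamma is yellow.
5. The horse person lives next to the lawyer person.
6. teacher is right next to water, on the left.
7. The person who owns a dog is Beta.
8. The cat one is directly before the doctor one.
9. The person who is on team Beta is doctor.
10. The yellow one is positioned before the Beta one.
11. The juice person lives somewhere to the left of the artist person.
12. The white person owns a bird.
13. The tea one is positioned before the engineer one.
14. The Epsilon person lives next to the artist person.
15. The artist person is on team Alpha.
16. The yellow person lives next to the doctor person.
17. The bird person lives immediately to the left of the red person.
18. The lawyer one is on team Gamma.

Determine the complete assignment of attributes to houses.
Solution:

House | Team | Profession | Drink | Color | Pet
-----------------------------------------------
  1   | Epsilon | teacher | juice | white | bird
  2   | Alpha | artist | water | red | horse
  3   | Gamma | lawyer | tea | yellow | cat
  4   | Beta | doctor | milk | blue | dog
  5   | Delta | engineer | coffee | green | fish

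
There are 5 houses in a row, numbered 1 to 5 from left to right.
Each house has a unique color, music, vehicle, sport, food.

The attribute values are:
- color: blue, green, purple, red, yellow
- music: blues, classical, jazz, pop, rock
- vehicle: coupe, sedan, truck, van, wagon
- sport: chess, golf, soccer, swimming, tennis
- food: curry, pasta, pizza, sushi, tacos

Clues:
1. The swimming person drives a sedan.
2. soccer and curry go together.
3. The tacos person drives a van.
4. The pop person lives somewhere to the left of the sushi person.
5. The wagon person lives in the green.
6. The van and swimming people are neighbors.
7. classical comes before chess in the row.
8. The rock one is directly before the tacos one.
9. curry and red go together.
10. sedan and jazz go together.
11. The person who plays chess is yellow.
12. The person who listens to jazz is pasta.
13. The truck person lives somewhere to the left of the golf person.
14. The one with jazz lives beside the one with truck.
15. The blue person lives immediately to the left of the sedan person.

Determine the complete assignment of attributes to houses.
Solution:

House | Color | Music | Vehicle | Sport | Food
----------------------------------------------
  1   | red | rock | coupe | soccer | curry
  2   | blue | classical | van | tennis | tacos
  3   | purple | jazz | sedan | swimming | pasta
  4   | yellow | pop | truck | chess | pizza
  5   | green | blues | wagon | golf | sushi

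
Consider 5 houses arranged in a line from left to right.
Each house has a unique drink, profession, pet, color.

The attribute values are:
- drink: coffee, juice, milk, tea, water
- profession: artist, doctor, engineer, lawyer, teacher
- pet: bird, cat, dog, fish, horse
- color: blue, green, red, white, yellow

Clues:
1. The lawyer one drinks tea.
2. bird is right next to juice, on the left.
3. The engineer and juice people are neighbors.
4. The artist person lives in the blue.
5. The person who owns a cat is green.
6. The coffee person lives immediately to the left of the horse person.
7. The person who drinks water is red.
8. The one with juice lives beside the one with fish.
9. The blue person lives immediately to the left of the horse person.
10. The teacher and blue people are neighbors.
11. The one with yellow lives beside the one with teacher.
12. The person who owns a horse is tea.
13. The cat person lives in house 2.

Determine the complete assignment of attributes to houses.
Solution:

House | Drink | Profession | Pet | Color
----------------------------------------
  1   | milk | engineer | bird | yellow
  2   | juice | teacher | cat | green
  3   | coffee | artist | fish | blue
  4   | tea | lawyer | horse | white
  5   | water | doctor | dog | red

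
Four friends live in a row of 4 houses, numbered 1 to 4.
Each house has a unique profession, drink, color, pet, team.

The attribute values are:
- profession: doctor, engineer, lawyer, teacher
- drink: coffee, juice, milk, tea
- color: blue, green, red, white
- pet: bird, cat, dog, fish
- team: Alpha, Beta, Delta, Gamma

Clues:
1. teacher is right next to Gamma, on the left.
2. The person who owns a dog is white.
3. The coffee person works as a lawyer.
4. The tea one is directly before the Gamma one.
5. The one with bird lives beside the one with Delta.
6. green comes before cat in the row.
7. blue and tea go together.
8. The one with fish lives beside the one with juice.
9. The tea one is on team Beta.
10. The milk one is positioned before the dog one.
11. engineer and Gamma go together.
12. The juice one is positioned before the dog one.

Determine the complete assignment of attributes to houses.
Solution:

House | Profession | Drink | Color | Pet | Team
-----------------------------------------------
  1   | teacher | tea | blue | fish | Beta
  2   | engineer | juice | green | bird | Gamma
  3   | doctor | milk | red | cat | Delta
  4   | lawyer | coffee | white | dog | Alpha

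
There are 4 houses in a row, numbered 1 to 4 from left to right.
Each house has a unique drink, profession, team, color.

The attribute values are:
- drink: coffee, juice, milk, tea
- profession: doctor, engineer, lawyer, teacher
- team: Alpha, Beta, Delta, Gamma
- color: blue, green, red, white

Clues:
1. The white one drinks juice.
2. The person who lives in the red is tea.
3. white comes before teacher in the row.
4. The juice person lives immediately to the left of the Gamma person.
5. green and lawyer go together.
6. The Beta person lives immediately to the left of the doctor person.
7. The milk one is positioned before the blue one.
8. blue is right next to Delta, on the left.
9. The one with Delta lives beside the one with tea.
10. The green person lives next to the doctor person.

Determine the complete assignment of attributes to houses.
Solution:

House | Drink | Profession | Team | Color
-----------------------------------------
  1   | milk | lawyer | Beta | green
  2   | coffee | doctor | Alpha | blue
  3   | juice | engineer | Delta | white
  4   | tea | teacher | Gamma | red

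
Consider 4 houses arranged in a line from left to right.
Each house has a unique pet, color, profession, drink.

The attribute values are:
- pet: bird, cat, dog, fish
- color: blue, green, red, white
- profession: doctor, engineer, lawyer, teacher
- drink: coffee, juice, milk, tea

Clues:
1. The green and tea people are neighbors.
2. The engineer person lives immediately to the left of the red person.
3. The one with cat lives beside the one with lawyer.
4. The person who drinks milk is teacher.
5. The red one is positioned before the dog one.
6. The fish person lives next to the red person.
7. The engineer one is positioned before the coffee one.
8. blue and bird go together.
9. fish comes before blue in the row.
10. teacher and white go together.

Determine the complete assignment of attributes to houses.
Solution:

House | Pet | Color | Profession | Drink
----------------------------------------
  1   | fish | green | engineer | juice
  2   | cat | red | doctor | tea
  3   | bird | blue | lawyer | coffee
  4   | dog | white | teacher | milk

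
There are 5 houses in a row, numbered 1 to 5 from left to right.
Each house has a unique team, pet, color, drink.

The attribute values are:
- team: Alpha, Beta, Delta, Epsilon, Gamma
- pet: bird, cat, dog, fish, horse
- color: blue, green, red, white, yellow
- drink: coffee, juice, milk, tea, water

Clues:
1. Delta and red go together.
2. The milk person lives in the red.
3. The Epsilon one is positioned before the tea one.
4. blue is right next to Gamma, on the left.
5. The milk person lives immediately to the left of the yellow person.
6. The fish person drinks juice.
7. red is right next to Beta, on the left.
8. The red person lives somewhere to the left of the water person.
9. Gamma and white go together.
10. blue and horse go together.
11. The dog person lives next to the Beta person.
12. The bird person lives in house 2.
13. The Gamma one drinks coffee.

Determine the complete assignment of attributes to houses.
Solution:

House | Team | Pet | Color | Drink
----------------------------------
  1   | Delta | dog | red | milk
  2   | Beta | bird | yellow | water
  3   | Epsilon | fish | green | juice
  4   | Alpha | horse | blue | tea
  5   | Gamma | cat | white | coffee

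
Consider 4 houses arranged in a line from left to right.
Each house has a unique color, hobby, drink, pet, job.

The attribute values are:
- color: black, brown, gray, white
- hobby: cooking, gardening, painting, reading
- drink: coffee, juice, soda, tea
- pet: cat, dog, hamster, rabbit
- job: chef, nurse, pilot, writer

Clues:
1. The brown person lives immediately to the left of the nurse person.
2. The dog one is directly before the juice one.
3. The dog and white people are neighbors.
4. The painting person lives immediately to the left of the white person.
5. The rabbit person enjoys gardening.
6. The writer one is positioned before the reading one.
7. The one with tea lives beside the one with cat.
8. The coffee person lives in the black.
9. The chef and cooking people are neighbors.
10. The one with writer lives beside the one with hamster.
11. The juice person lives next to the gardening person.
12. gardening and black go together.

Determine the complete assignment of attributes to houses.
Solution:

House | Color | Hobby | Drink | Pet | Job
-----------------------------------------
  1   | brown | painting | tea | dog | chef
  2   | white | cooking | juice | cat | nurse
  3   | black | gardening | coffee | rabbit | writer
  4   | gray | reading | soda | hamster | pilot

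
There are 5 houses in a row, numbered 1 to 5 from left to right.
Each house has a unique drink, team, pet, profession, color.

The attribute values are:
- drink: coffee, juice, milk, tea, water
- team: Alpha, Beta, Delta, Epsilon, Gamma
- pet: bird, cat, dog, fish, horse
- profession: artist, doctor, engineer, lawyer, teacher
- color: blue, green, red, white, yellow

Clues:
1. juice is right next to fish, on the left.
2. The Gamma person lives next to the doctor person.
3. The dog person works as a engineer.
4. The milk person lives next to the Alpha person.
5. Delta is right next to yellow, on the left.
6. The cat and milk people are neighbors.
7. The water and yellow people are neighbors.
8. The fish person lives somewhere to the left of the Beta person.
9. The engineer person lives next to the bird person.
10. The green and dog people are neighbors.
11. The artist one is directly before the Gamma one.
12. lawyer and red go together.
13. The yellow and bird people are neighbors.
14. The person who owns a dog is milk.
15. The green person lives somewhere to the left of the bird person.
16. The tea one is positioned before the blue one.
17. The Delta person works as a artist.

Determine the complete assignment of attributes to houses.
Solution:

House | Drink | Team | Pet | Profession | Color
-----------------------------------------------
  1   | water | Delta | cat | artist | green
  2   | milk | Gamma | dog | engineer | yellow
  3   | juice | Alpha | bird | doctor | white
  4   | tea | Epsilon | fish | lawyer | red
  5   | coffee | Beta | horse | teacher | blue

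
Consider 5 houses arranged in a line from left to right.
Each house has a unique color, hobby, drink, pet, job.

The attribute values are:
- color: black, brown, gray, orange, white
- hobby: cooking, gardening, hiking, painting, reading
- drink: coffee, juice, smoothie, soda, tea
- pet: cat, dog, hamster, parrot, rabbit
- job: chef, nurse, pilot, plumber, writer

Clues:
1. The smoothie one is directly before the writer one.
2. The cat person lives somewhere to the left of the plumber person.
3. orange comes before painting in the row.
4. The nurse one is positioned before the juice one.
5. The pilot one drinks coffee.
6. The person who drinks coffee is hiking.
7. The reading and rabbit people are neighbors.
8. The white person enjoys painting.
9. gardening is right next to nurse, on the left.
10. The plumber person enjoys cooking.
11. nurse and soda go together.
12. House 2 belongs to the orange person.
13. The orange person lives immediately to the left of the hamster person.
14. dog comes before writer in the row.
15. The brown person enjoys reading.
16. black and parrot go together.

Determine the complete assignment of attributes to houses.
Solution:

House | Color | Hobby | Drink | Pet | Job
-----------------------------------------
  1   | brown | reading | smoothie | dog | chef
  2   | orange | gardening | tea | rabbit | writer
  3   | white | painting | soda | hamster | nurse
  4   | gray | hiking | coffee | cat | pilot
  5   | black | cooking | juice | parrot | plumber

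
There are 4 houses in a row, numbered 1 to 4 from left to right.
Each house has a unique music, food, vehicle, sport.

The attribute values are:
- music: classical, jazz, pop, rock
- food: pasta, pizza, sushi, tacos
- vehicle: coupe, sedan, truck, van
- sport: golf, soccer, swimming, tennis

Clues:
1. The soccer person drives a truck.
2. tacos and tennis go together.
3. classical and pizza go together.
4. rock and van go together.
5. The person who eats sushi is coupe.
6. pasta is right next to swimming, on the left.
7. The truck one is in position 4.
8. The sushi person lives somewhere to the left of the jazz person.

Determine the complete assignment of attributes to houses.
Solution:

House | Music | Food | Vehicle | Sport
--------------------------------------
  1   | rock | pasta | van | golf
  2   | pop | sushi | coupe | swimming
  3   | jazz | tacos | sedan | tennis
  4   | classical | pizza | truck | soccer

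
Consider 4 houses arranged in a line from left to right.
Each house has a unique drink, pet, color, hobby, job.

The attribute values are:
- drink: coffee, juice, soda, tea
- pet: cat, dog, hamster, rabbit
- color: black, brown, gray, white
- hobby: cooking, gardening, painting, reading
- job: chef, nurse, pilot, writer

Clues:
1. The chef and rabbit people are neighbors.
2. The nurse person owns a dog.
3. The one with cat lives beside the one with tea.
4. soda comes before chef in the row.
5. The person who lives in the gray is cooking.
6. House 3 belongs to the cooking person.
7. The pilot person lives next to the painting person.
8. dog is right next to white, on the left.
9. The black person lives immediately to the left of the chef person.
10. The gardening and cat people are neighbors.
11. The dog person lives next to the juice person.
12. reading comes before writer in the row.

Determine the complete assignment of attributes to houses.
Solution:

House | Drink | Pet | Color | Hobby | Job
-----------------------------------------
  1   | soda | dog | black | gardening | nurse
  2   | juice | cat | white | reading | chef
  3   | tea | rabbit | gray | cooking | pilot
  4   | coffee | hamster | brown | painting | writer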